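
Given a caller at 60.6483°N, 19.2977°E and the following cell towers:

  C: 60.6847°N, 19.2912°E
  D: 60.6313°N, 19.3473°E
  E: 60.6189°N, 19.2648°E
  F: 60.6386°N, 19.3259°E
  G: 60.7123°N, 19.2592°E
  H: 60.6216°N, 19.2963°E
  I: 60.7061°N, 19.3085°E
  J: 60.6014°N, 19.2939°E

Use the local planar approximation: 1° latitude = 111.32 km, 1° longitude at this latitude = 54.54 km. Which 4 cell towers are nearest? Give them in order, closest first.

Distances from 60.6483°N, 19.2977°E:
C: √((0.0364·111.32)² + (-0.0065·54.54)²) = √(16.419093 + 0.125677) = 4.0675 km
D: √((-0.0170·111.32)² + (0.0496·54.54)²) = √(3.581329 + 7.318020) = 3.3014 km
E: √((-0.0294·111.32)² + (-0.0329·54.54)²) = √(10.711272 + 3.219749) = 3.7324 km
F: √((-0.0097·111.32)² + (0.0282·54.54)²) = √(1.165977 + 2.365530) = 1.8792 km
G: √((0.0640·111.32)² + (-0.0385·54.54)²) = √(50.758215 + 4.409118) = 7.4275 km
H: √((-0.0267·111.32)² + (-0.0014·54.54)²) = √(8.834234 + 0.005830) = 2.9732 km
I: √((0.0578·111.32)² + (0.0108·54.54)²) = √(41.400165 + 0.346959) = 6.4612 km
J: √((-0.0469·111.32)² + (-0.0038·54.54)²) = √(27.257880 + 0.042953) = 5.2250 km
Sorted: F (1.8792 km) < H (2.9732 km) < D (3.3014 km) < E (3.7324 km) < C (4.0675 km) < J (5.2250 km) < …

F, H, D, E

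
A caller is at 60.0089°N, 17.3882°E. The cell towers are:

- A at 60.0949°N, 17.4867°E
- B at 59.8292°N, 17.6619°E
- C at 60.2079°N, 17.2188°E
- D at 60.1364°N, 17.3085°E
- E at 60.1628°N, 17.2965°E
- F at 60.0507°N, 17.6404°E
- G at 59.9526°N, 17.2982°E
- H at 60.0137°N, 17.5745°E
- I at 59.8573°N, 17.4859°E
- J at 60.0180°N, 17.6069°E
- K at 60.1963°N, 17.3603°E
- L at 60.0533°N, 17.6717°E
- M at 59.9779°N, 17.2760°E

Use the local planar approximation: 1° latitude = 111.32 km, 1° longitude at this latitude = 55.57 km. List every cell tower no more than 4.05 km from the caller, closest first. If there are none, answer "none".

Distances from 60.0089°N, 17.3882°E:
A: 11.0278 km
B: 25.1296 km
C: 24.0698 km
D: 14.8683 km
E: 17.8739 km
F: 14.7670 km
G: 8.0182 km
H: 10.3665 km
I: 17.7279 km
J: 12.1953 km
K: 20.9189 km
L: 16.5112 km
M: 7.1263 km
Threshold 4.05 km: none within range.

none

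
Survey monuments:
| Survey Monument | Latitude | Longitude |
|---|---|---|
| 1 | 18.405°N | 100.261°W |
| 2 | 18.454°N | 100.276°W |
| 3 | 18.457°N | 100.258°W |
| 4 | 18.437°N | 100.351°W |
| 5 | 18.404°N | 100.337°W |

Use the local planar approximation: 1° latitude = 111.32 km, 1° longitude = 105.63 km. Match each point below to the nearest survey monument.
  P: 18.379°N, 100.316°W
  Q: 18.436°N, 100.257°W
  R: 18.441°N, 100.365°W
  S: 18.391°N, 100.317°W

P at 18.379°N, 100.316°W:
  1: √((0.026·111.32)² + (0.055·105.63)²) = √(8.37709 + 33.75203) = 6.491 km
  2: √((0.075·111.32)² + (0.040·105.63)²) = √(69.70580 + 17.85232) = 9.357 km
  3: √((0.078·111.32)² + (0.058·105.63)²) = √(75.39379 + 37.53449) = 10.627 km
  4: √((0.058·111.32)² + (-0.035·105.63)²) = √(41.68717 + 13.66818) = 7.440 km
  5: √((0.025·111.32)² + (-0.021·105.63)²) = √(7.74509 + 4.92054) = 3.559 km
  → nearest: 5 (3.559 km)
Q at 18.436°N, 100.257°W:
  1: √((-0.031·111.32)² + (-0.004·105.63)²) = √(11.90885 + 0.17852) = 3.477 km
  2: √((0.018·111.32)² + (-0.019·105.63)²) = √(4.01505 + 4.02793) = 2.836 km
  3: √((0.021·111.32)² + (-0.001·105.63)²) = √(5.46493 + 0.01116) = 2.340 km
  4: √((0.001·111.32)² + (-0.094·105.63)²) = √(0.01239 + 98.58941) = 9.930 km
  5: √((-0.032·111.32)² + (-0.080·105.63)²) = √(12.68955 + 71.40926) = 9.171 km
  → nearest: 3 (2.340 km)
R at 18.441°N, 100.365°W:
  1: √((-0.036·111.32)² + (0.104·105.63)²) = √(16.06022 + 120.68165) = 11.694 km
  2: √((0.013·111.32)² + (0.089·105.63)²) = √(2.09427 + 88.38012) = 9.512 km
  3: √((0.016·111.32)² + (0.107·105.63)²) = √(3.17239 + 127.74447) = 11.442 km
  4: √((-0.004·111.32)² + (0.014·105.63)²) = √(0.19827 + 2.18691) = 1.544 km
  5: √((-0.037·111.32)² + (0.028·105.63)²) = √(16.96484 + 8.74763) = 5.071 km
  → nearest: 4 (1.544 km)
S at 18.391°N, 100.317°W:
  1: √((0.014·111.32)² + (0.056·105.63)²) = √(2.42886 + 34.99054) = 6.117 km
  2: √((0.063·111.32)² + (0.041·105.63)²) = √(49.18441 + 18.75609) = 8.243 km
  3: √((0.066·111.32)² + (0.059·105.63)²) = √(53.98017 + 38.83994) = 9.634 km
  4: √((0.046·111.32)² + (-0.034·105.63)²) = √(26.22177 + 12.89830) = 6.255 km
  5: √((0.013·111.32)² + (-0.020·105.63)²) = √(2.09427 + 4.46308) = 2.561 km
  → nearest: 5 (2.561 km)

P→5; Q→3; R→4; S→5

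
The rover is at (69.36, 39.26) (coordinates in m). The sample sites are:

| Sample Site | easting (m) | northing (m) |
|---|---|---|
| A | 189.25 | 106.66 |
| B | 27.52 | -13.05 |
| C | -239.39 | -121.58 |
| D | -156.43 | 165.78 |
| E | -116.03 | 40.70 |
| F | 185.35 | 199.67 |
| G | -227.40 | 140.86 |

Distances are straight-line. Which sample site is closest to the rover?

B

Distances from (69.36, 39.26):
A: 137.54 m
B: 66.98 m
C: 348.13 m
D: 258.82 m
E: 185.40 m
F: 197.95 m
G: 313.67 m
Minimum: B at 66.98 m.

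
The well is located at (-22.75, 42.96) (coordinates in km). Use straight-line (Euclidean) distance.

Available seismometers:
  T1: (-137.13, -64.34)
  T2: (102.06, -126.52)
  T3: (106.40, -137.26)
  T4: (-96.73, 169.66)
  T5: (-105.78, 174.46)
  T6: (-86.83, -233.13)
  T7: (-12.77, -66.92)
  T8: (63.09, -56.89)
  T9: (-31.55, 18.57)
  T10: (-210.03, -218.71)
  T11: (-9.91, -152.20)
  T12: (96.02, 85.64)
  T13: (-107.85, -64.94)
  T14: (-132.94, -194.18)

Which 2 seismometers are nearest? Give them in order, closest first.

T9, T7

Distances from (-22.75, 42.96):
T1: 156.83 km
T2: 210.48 km
T3: 221.72 km
T4: 146.72 km
T5: 155.52 km
T6: 283.43 km
T7: 110.33 km
T8: 131.68 km
T9: 25.93 km
T10: 321.78 km
T11: 195.58 km
T12: 126.21 km
T13: 137.42 km
T14: 261.49 km
Sorted: T9 (25.93 km) < T7 (110.33 km) < T12 (126.21 km) < T8 (131.68 km) < …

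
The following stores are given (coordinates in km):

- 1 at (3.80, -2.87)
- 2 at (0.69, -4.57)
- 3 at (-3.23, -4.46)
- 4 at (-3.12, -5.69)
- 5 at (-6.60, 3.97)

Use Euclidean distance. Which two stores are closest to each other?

3 and 4

Pairwise distances:
1–2: 3.54 km
1–3: 7.21 km
1–4: 7.47 km
1–5: 12.45 km
2–3: 3.92 km
2–4: 3.97 km
2–5: 11.23 km
3–4: 1.23 km
3–5: 9.08 km
4–5: 10.27 km
Closest pair: 3–4 at 1.23 km.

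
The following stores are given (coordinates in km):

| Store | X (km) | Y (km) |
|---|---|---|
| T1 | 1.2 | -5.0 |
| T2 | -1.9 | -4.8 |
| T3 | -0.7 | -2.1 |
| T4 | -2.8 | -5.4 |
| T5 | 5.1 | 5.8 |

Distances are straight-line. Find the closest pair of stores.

Pairwise distances:
T2–T4: 1.1 km
T2–T3: 3.0 km
T1–T2: 3.1 km
T1–T3: 3.5 km
T3–T4: 3.9 km
T1–T4: 4.0 km
T3–T5: 9.8 km
T1–T5: 11.5 km
T2–T5: 12.7 km
T4–T5: 13.7 km
Closest pair: T2–T4 at 1.1 km.

T2 and T4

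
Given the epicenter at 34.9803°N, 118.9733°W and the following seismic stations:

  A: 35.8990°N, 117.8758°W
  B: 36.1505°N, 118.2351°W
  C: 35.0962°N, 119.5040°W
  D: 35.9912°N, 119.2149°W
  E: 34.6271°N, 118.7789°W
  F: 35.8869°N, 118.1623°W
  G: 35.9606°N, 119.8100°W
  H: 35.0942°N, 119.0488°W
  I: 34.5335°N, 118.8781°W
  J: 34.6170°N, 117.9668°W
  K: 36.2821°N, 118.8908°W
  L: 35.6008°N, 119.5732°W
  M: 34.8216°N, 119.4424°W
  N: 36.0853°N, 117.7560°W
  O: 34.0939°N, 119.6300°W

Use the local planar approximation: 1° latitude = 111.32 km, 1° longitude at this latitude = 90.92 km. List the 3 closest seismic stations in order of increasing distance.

Distances from 34.9803°N, 118.9733°W:
A: √((0.9187·111.32)² + (1.0975·90.92)²) = √(10459.088265 + 9956.986354) = 142.8848 km
B: √((1.1702·111.32)² + (0.7382·90.92)²) = √(16969.403750 + 4504.711019) = 146.5405 km
C: √((0.1159·111.32)² + (-0.5307·90.92)²) = √(166.461294 + 2328.182548) = 49.9464 km
D: √((1.0109·111.32)² + (-0.2416·90.92)²) = √(12663.763415 + 482.517106) = 114.6572 km
E: √((-0.3532·111.32)² + (0.1944·90.92)²) = √(1545.922739 + 312.400252) = 43.1083 km
F: √((0.9066·111.32)² + (0.8110·90.92)²) = √(10185.393797 + 5437.015393) = 124.9896 km
G: √((0.9803·111.32)² + (-0.8367·90.92)²) = √(11908.701256 + 5787.065423) = 133.0254 km
H: √((0.1139·111.32)² + (-0.0755·90.92)²) = √(160.765866 + 47.120811) = 14.4183 km
I: √((-0.4468·111.32)² + (0.0952·90.92)²) = √(2473.846361 + 74.919134) = 50.4853 km
J: √((-0.3633·111.32)² + (1.0065·90.92)²) = √(1635.600336 + 8374.259461) = 100.0493 km
K: √((1.3018·111.32)² + (0.0825·90.92)²) = √(21000.756033 + 56.263501) = 145.1104 km
L: √((0.6205·111.32)² + (-0.5999·90.92)²) = √(4771.225765 + 2974.928813) = 88.0122 km
M: √((-0.1587·111.32)² + (-0.4691·90.92)²) = √(312.104657 + 1819.071292) = 46.1647 km
N: √((1.1050·111.32)² + (1.2173·90.92)²) = √(15131.115674 + 12249.379735) = 165.4705 km
O: √((-0.8864·111.32)² + (-0.6567·90.92)²) = √(9736.567749 + 3564.945433) = 115.3322 km
Sorted: H (14.4183 km) < E (43.1083 km) < M (46.1647 km) < C (49.9464 km) < I (50.4853 km) < …

H, E, M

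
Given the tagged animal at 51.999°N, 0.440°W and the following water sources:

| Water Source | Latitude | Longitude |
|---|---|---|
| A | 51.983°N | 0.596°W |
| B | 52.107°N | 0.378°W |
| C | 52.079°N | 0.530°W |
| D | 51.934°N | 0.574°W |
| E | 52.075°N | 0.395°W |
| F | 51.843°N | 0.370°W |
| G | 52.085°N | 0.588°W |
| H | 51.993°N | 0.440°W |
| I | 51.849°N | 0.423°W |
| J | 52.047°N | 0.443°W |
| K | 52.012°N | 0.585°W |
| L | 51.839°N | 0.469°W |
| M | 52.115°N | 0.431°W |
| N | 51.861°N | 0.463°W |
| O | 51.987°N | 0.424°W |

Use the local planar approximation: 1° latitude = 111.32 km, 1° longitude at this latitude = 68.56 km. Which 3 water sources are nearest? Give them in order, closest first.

Distances from 51.999°N, 0.440°W:
A: 10.843 km
B: 12.752 km
C: 10.834 km
D: 11.694 km
E: 9.005 km
F: 18.017 km
G: 13.950 km
H: 0.668 km
I: 16.739 km
J: 5.347 km
K: 10.046 km
L: 17.922 km
M: 12.928 km
N: 15.443 km
O: 1.729 km
Sorted: H (0.668 km) < O (1.729 km) < J (5.347 km) < E (9.005 km) < K (10.046 km) < …

H, O, J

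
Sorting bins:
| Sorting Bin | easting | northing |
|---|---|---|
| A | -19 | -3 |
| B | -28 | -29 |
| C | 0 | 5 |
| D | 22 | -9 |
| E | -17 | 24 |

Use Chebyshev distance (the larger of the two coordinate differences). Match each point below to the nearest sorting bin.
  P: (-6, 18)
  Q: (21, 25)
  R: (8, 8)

P at (-6, 18):
  A: max(|-13|, |-21|) = 21
  B: max(|-22|, |-47|) = 47
  C: max(|6|, |-13|) = 13
  D: max(|28|, |-27|) = 28
  E: max(|-11|, |6|) = 11
  → nearest: E (11)
Q at (21, 25):
  A: max(|-40|, |-28|) = 40
  B: max(|-49|, |-54|) = 54
  C: max(|-21|, |-20|) = 21
  D: max(|1|, |-34|) = 34
  E: max(|-38|, |-1|) = 38
  → nearest: C (21)
R at (8, 8):
  A: max(|-27|, |-11|) = 27
  B: max(|-36|, |-37|) = 37
  C: max(|-8|, |-3|) = 8
  D: max(|14|, |-17|) = 17
  E: max(|-25|, |16|) = 25
  → nearest: C (8)

P→E; Q→C; R→C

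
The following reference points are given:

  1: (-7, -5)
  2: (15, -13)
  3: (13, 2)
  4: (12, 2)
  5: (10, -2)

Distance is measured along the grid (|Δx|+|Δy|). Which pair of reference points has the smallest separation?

Pairwise distances:
1–2: 30
1–3: 27
1–4: 26
1–5: 20
2–3: 17
2–4: 18
2–5: 16
3–4: 1
3–5: 7
4–5: 6
Closest pair: 3–4 at 1.

3 and 4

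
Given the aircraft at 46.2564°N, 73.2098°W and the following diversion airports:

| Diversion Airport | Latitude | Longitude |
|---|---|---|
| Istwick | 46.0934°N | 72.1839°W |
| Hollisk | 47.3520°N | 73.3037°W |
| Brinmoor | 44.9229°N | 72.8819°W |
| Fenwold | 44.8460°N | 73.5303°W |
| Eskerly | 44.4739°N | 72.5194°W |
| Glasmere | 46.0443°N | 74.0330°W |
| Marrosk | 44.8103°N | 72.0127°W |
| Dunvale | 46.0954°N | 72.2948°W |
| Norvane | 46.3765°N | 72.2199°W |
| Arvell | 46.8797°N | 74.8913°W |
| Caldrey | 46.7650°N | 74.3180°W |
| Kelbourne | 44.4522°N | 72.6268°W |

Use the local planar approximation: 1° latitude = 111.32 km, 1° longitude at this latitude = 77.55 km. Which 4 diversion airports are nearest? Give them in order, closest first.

Glasmere, Dunvale, Norvane, Istwick

Distances from 46.2564°N, 73.2098°W:
Istwick: √((-0.1630·111.32)² + (1.0259·77.55)²) = √(329.246831 + 6329.562083) = 81.6015 km
Hollisk: √((1.0956·111.32)² + (-0.0939·77.55)²) = √(14874.776277 + 53.026723) = 122.1794 km
Brinmoor: √((-1.3335·111.32)² + (0.3279·77.55)²) = √(22035.983341 + 646.615987) = 150.6074 km
Fenwold: √((-1.4104·111.32)² + (-0.3205·77.55)²) = √(24650.798625 + 617.759840) = 158.9609 km
Eskerly: √((-1.7825·111.32)² + (0.6904·77.55)²) = √(39373.631498 + 2866.587282) = 205.5243 km
Glasmere: √((-0.2121·111.32)² + (-0.8232·77.55)²) = √(557.477999 + 4075.438350) = 68.0655 km
Marrosk: √((-1.4461·111.32)² + (1.1971·77.55)²) = √(25914.512750 + 8618.356720) = 185.8302 km
Dunvale: √((-0.1610·111.32)² + (0.9150·77.55)²) = √(321.216723 + 5035.073243) = 73.1867 km
Norvane: √((0.1201·111.32)² + (0.9899·77.55)²) = √(178.744386 + 5893.133138) = 77.9223 km
Arvell: √((0.6233·111.32)² + (-1.6815·77.55)²) = √(4814.383136 + 17004.244760) = 147.7113 km
Caldrey: √((0.5086·111.32)² + (-1.1082·77.55)²) = √(3205.524547 + 7385.840012) = 102.9144 km
Kelbourne: √((-1.8042·111.32)² + (0.5830·77.55)²) = √(40338.129166 + 2044.093296) = 205.8694 km
Sorted: Glasmere (68.0655 km) < Dunvale (73.1867 km) < Norvane (77.9223 km) < Istwick (81.6015 km) < Caldrey (102.9144 km) < Hollisk (122.1794 km) < …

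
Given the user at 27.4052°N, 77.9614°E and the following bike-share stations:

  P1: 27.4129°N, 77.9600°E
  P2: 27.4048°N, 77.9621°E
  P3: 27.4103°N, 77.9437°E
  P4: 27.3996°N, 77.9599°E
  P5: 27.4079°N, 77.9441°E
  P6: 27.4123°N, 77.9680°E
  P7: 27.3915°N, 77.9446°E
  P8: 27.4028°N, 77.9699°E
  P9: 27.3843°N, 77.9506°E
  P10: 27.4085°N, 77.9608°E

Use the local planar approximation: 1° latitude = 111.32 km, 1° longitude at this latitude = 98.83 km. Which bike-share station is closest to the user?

Distances from 27.4052°N, 77.9614°E:
P1: 0.8683 km
P2: 0.0823 km
P3: 1.8391 km
P4: 0.6408 km
P5: 1.7360 km
P6: 1.0248 km
P7: 2.2545 km
P8: 0.8815 km
P9: 2.5597 km
P10: 0.3721 km
Minimum: P2 at 0.0823 km.

P2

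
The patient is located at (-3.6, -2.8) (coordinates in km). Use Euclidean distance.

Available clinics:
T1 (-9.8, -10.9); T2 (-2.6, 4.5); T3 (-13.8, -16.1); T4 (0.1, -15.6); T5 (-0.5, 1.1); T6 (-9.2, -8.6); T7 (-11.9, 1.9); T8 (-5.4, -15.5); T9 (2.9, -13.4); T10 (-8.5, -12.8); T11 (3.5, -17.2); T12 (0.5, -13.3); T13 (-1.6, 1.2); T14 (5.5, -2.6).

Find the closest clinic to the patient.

T13

Distances from (-3.6, -2.8):
T1: √((-6.2)² + (-8.1)²) = √(38.440 + 65.610) = 10.2 km
T2: √((1.0)² + (7.3)²) = √(1.000 + 53.290) = 7.4 km
T3: √((-10.2)² + (-13.3)²) = √(104.040 + 176.890) = 16.8 km
T4: √((3.7)² + (-12.8)²) = √(13.690 + 163.840) = 13.3 km
T5: √((3.1)² + (3.9)²) = √(9.610 + 15.210) = 5.0 km
T6: √((-5.6)² + (-5.8)²) = √(31.360 + 33.640) = 8.1 km
T7: √((-8.3)² + (4.7)²) = √(68.890 + 22.090) = 9.5 km
T8: √((-1.8)² + (-12.7)²) = √(3.240 + 161.290) = 12.8 km
T9: √((6.5)² + (-10.6)²) = √(42.250 + 112.360) = 12.4 km
T10: √((-4.9)² + (-10.0)²) = √(24.010 + 100.000) = 11.1 km
T11: √((7.1)² + (-14.4)²) = √(50.410 + 207.360) = 16.1 km
T12: √((4.1)² + (-10.5)²) = √(16.810 + 110.250) = 11.3 km
T13: √((2.0)² + (4.0)²) = √(4.000 + 16.000) = 4.5 km
T14: √((9.1)² + (0.2)²) = √(82.810 + 0.040) = 9.1 km
Minimum: T13 at 4.5 km.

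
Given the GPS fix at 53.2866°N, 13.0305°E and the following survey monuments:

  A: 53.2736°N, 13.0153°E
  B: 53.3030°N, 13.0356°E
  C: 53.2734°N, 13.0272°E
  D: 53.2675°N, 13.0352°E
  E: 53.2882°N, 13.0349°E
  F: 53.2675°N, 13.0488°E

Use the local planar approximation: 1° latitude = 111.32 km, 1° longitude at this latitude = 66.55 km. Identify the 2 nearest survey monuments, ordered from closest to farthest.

E, C

Distances from 53.2866°N, 13.0305°E:
A: √((-0.0130·111.32)² + (-0.0152·66.55)²) = √(2.094272 + 1.023254) = 1.7657 km
B: √((0.0164·111.32)² + (0.0051·66.55)²) = √(3.332991 + 0.115196) = 1.8569 km
C: √((-0.0132·111.32)² + (-0.0033·66.55)²) = √(2.159207 + 0.048231) = 1.4857 km
D: √((-0.0191·111.32)² + (0.0047·66.55)²) = √(4.520777 + 0.097834) = 2.1491 km
E: √((0.0016·111.32)² + (0.0044·66.55)²) = √(0.031724 + 0.085744) = 0.3427 km
F: √((-0.0191·111.32)² + (0.0183·66.55)²) = √(4.520777 + 1.483195) = 2.4503 km
Sorted: E (0.3427 km) < C (1.4857 km) < A (1.7657 km) < B (1.8569 km) < …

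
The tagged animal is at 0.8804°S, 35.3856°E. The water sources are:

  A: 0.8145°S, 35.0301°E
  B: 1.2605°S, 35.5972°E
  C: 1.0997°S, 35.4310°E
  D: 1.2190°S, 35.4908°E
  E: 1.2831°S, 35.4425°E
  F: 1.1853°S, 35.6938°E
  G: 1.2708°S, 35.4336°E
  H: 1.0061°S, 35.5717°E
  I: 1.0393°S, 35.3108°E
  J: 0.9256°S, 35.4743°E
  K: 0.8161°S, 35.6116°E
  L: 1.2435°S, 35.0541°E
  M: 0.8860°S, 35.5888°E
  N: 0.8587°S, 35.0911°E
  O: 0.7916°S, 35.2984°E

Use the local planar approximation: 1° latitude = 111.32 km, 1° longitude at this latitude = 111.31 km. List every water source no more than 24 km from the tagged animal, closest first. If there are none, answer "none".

Distances from 0.8804°S, 35.3856°E:
A: √((0.0659·111.32)² + (-0.3555·111.31)²) = √(53.816720 + 1565.840694) = 40.2450 km
B: √((-0.3801·111.32)² + (0.2116·111.31)²) = √(1790.367289 + 554.753042) = 48.4264 km
C: √((-0.2193·111.32)² + (0.0454·111.31)²) = √(595.968984 + 25.537599) = 24.9300 km
D: √((-0.3386·111.32)² + (0.1052·111.31)²) = √(1420.758630 + 137.119697) = 39.4700 km
E: √((-0.4027·111.32)² + (0.0569·111.31)²) = √(2009.600150 + 40.113716) = 45.2738 km
F: √((-0.3049·111.32)² + (0.3082·111.31)²) = √(1152.023250 + 1176.883934) = 48.2588 km
G: √((-0.3904·111.32)² + (0.0480·111.31)²) = √(1888.713190 + 28.546367) = 43.7865 km
H: √((-0.1257·111.32)² + (0.1861·111.31)²) = √(195.801922 + 429.102566) = 24.9981 km
I: √((-0.1589·111.32)² + (-0.0748·111.31)²) = √(312.891806 + 69.322076) = 19.5503 km
J: √((-0.0452·111.32)² + (0.0887·111.31)²) = √(25.317643 + 97.480019) = 11.0814 km
K: √((0.0643·111.32)² + (0.2260·111.31)²) = √(51.235189 + 632.827355) = 26.1546 km
L: √((-0.3631·111.32)² + (-0.3315·111.31)²) = √(1633.800005 + 1361.555758) = 54.7298 km
M: √((-0.0056·111.32)² + (0.2032·111.31)²) = √(0.388618 + 511.582609) = 22.6268 km
N: √((0.0217·111.32)² + (-0.2945·111.31)²) = √(5.835336 + 1074.580521) = 32.8697 km
O: √((0.0888·111.32)² + (-0.0872·111.31)²) = √(97.717495 + 94.210940) = 13.8538 km
Threshold 24 km: J (11.0814 km), O (13.8538 km), I (19.5503 km), M (22.6268 km) are within range.

J, O, I, M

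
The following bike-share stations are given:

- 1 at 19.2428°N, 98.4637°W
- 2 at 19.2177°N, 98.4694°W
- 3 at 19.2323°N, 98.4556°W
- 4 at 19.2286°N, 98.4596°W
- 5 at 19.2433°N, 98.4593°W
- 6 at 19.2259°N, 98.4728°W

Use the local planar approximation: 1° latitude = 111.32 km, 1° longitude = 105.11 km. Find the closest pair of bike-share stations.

1 and 5

Pairwise distances:
1–5: √((0.0005·111.32)² + (0.0044·105.11)²) = √(0.003098 + 0.213891) = 0.4658 km
3–4: √((-0.0037·111.32)² + (-0.0040·105.11)²) = √(0.169648 + 0.176770) = 0.5886 km
2–6: √((0.0082·111.32)² + (-0.0034·105.11)²) = √(0.833248 + 0.127716) = 0.9803 km
3–5: √((0.0110·111.32)² + (-0.0037·105.11)²) = √(1.499449 + 0.151249) = 1.2848 km
4–6: √((-0.0027·111.32)² + (-0.0132·105.11)²) = √(0.090339 + 1.925023) = 1.4196 km
1–3: √((-0.0105·111.32)² + (0.0081·105.11)²) = √(1.366234 + 0.724867) = 1.4461 km
2–4: √((0.0109·111.32)² + (0.0098·105.11)²) = √(1.472310 + 1.061061) = 1.5917 km
4–5: √((0.0147·111.32)² + (0.0003·105.11)²) = √(2.677818 + 0.000994) = 1.6367 km
1–4: √((-0.0142·111.32)² + (0.0041·105.11)²) = √(2.498752 + 0.185719) = 1.6384 km
3–6: √((-0.0064·111.32)² + (-0.0172·105.11)²) = √(0.507582 + 3.268473) = 1.9432 km
1–6: √((-0.0169·111.32)² + (-0.0091·105.11)²) = √(3.539320 + 0.914894) = 2.1105 km
2–3: √((0.0146·111.32)² + (0.0138·105.11)²) = √(2.641509 + 2.104002) = 2.1784 km
5–6: √((-0.0174·111.32)² + (-0.0135·105.11)²) = √(3.751845 + 2.013518) = 2.4011 km
1–2: √((-0.0251·111.32)² + (-0.0057·105.11)²) = √(7.807174 + 0.358953) = 2.8576 km
2–5: √((0.0256·111.32)² + (0.0101·105.11)²) = √(8.121314 + 1.127018) = 3.0411 km
Closest pair: 1–5 at 0.4658 km.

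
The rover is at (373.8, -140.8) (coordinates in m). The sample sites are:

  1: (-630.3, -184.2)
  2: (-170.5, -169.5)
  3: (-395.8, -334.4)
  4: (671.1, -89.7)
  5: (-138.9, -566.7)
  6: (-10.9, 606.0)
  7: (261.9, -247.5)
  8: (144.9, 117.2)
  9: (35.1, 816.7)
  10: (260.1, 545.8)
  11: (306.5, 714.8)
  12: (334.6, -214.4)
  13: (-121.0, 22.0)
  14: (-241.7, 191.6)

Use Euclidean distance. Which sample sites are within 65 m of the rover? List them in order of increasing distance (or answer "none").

none

Distances from (373.8, -140.8):
1: √((-1004.1)² + (-43.4)²) = √(1008216.810 + 1883.560) = 1005.0 m
2: √((-544.3)² + (-28.7)²) = √(296262.490 + 823.690) = 545.1 m
3: √((-769.6)² + (-193.6)²) = √(592284.160 + 37480.960) = 793.6 m
4: √((297.3)² + (51.1)²) = √(88387.290 + 2611.210) = 301.7 m
5: √((-512.7)² + (-425.9)²) = √(262861.290 + 181390.810) = 666.5 m
6: √((-384.7)² + (746.8)²) = √(147994.090 + 557710.240) = 840.1 m
7: √((-111.9)² + (-106.7)²) = √(12521.610 + 11384.890) = 154.6 m
8: √((-228.9)² + (258.0)²) = √(52395.210 + 66564.000) = 344.9 m
9: √((-338.7)² + (957.5)²) = √(114717.690 + 916806.250) = 1015.6 m
10: √((-113.7)² + (686.6)²) = √(12927.690 + 471419.560) = 696.0 m
11: √((-67.3)² + (855.6)²) = √(4529.290 + 732051.360) = 858.2 m
12: √((-39.2)² + (-73.6)²) = √(1536.640 + 5416.960) = 83.4 m
13: √((-494.8)² + (162.8)²) = √(244827.040 + 26503.840) = 520.9 m
14: √((-615.5)² + (332.4)²) = √(378840.250 + 110489.760) = 699.5 m
Threshold 65 m: none within range.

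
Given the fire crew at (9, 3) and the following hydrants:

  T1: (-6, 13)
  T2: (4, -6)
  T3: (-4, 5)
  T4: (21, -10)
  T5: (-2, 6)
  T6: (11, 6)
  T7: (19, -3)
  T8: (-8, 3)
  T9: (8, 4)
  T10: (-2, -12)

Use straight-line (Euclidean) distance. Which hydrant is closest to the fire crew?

Distances from (9, 3):
T1: 18.0
T2: 10.3
T3: 13.2
T4: 17.7
T5: 11.4
T6: 3.6
T7: 11.7
T8: 17.0
T9: 1.4
T10: 18.6
Minimum: T9 at 1.4.

T9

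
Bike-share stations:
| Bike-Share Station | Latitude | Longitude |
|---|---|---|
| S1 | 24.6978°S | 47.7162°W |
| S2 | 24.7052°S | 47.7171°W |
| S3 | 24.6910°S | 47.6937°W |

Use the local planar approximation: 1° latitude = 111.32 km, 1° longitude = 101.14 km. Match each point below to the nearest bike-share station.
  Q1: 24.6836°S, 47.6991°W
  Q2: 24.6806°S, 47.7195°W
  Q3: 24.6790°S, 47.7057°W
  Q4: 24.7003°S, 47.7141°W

Q1 at 24.6836°S, 47.6991°W:
  S1: √((-0.0142·111.32)² + (-0.0171·101.14)²) = √(2.498752 + 2.991149) = 2.3431 km
  S2: √((-0.0216·111.32)² + (-0.0180·101.14)²) = √(5.781678 + 3.314293) = 3.0160 km
  S3: √((-0.0074·111.32)² + (0.0054·101.14)²) = √(0.678594 + 0.298286) = 0.9884 km
  → nearest: S3 (0.9884 km)
Q2 at 24.6806°S, 47.7195°W:
  S1: √((-0.0172·111.32)² + (0.0033·101.14)²) = √(3.666091 + 0.111397) = 1.9436 km
  S2: √((-0.0246·111.32)² + (0.0024·101.14)²) = √(7.499229 + 0.058921) = 2.7492 km
  S3: √((-0.0104·111.32)² + (0.0258·101.14)²) = √(1.340334 + 6.809031) = 2.8547 km
  → nearest: S1 (1.9436 km)
Q3 at 24.6790°S, 47.7057°W:
  S1: √((-0.0188·111.32)² + (-0.0105·101.14)²) = √(4.379879 + 1.127780) = 2.3468 km
  S2: √((-0.0262·111.32)² + (-0.0114·101.14)²) = √(8.506462 + 1.329400) = 3.1362 km
  S3: √((-0.0120·111.32)² + (0.0120·101.14)²) = √(1.784469 + 1.473019) = 1.8049 km
  → nearest: S3 (1.8049 km)
Q4 at 24.7003°S, 47.7141°W:
  S1: √((0.0025·111.32)² + (-0.0021·101.14)²) = √(0.077451 + 0.045111) = 0.3501 km
  S2: √((-0.0049·111.32)² + (-0.0030·101.14)²) = √(0.297535 + 0.092064) = 0.6242 km
  S3: √((0.0093·111.32)² + (0.0204·101.14)²) = √(1.071796 + 4.257025) = 2.3084 km
  → nearest: S1 (0.3501 km)

Q1→S3; Q2→S1; Q3→S3; Q4→S1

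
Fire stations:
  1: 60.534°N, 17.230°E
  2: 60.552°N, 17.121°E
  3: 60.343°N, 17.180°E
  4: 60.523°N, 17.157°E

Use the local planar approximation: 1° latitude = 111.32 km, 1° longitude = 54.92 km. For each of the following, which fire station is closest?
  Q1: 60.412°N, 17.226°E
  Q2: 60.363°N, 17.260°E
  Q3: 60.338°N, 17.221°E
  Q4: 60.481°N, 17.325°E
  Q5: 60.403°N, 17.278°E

Q1 at 60.412°N, 17.226°E:
  1: √((0.122·111.32)² + (0.004·54.92)²) = √(184.44465 + 0.04826) = 13.583 km
  2: √((0.140·111.32)² + (-0.105·54.92)²) = √(242.88599 + 33.25368) = 16.617 km
  3: √((-0.069·111.32)² + (-0.046·54.92)²) = √(58.99899 + 6.38229) = 8.086 km
  4: √((0.111·111.32)² + (-0.069·54.92)²) = √(152.68359 + 14.36016) = 12.925 km
  → nearest: 3 (8.086 km)
Q2 at 60.363°N, 17.260°E:
  1: √((0.171·111.32)² + (-0.030·54.92)²) = √(362.35864 + 2.71459) = 19.107 km
  2: √((0.189·111.32)² + (-0.139·54.92)²) = √(442.65972 + 58.27612) = 22.382 km
  3: √((-0.020·111.32)² + (-0.080·54.92)²) = √(4.95686 + 19.30372) = 4.926 km
  4: √((0.160·111.32)² + (-0.103·54.92)²) = √(317.23885 + 31.99893) = 18.688 km
  → nearest: 3 (4.926 km)
Q3 at 60.338°N, 17.221°E:
  1: √((0.196·111.32)² + (0.009·54.92)²) = √(476.05654 + 0.24431) = 21.824 km
  2: √((0.214·111.32)² + (-0.100·54.92)²) = √(567.51055 + 30.16206) = 24.447 km
  3: √((0.005·111.32)² + (-0.041·54.92)²) = √(0.30980 + 5.07024) = 2.319 km
  4: √((0.185·111.32)² + (-0.064·54.92)²) = √(424.12107 + 12.35438) = 20.892 km
  → nearest: 3 (2.319 km)
Q4 at 60.481°N, 17.325°E:
  1: √((0.053·111.32)² + (-0.095·54.92)²) = √(34.80953 + 27.22126) = 7.876 km
  2: √((0.071·111.32)² + (-0.204·54.92)²) = √(62.46879 + 125.52245) = 13.711 km
  3: √((-0.138·111.32)² + (-0.145·54.92)²) = √(235.99596 + 63.41574) = 17.304 km
  4: √((0.042·111.32)² + (-0.168·54.92)²) = √(21.85974 + 85.12941) = 10.344 km
  → nearest: 1 (7.876 km)
Q5 at 60.403°N, 17.278°E:
  1: √((0.131·111.32)² + (-0.048·54.92)²) = √(212.66156 + 6.94934) = 14.819 km
  2: √((0.149·111.32)² + (-0.157·54.92)²) = √(275.11795 + 74.34647) = 18.694 km
  3: √((-0.060·111.32)² + (-0.098·54.92)²) = √(44.61171 + 28.96765) = 8.578 km
  4: √((0.120·111.32)² + (-0.121·54.92)²) = √(178.44685 + 44.16028) = 14.920 km
  → nearest: 3 (8.578 km)

Q1→3; Q2→3; Q3→3; Q4→1; Q5→3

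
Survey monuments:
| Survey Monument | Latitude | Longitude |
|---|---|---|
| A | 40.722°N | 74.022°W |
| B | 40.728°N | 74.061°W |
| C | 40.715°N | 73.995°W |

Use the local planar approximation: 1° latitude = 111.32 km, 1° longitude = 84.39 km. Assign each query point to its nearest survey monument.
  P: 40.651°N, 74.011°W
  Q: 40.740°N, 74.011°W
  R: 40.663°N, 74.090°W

P at 40.651°N, 74.011°W:
  A: 7.958 km
  B: 9.554 km
  C: 7.251 km
  → nearest: C (7.251 km)
Q at 40.740°N, 74.011°W:
  A: 2.208 km
  B: 4.426 km
  C: 3.093 km
  → nearest: A (2.208 km)
R at 40.663°N, 74.090°W:
  A: 8.722 km
  B: 7.638 km
  C: 9.888 km
  → nearest: B (7.638 km)

P→C; Q→A; R→B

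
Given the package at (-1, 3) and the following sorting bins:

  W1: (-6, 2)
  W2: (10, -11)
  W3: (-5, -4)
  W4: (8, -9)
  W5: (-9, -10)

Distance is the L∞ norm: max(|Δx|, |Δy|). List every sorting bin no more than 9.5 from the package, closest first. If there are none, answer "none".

W1, W3

Distances from (-1, 3):
W1: max(|-5|, |-1|) = 5
W2: max(|11|, |-14|) = 14
W3: max(|-4|, |-7|) = 7
W4: max(|9|, |-12|) = 12
W5: max(|-8|, |-13|) = 13
Threshold 9.5: W1 (5), W3 (7) are within range.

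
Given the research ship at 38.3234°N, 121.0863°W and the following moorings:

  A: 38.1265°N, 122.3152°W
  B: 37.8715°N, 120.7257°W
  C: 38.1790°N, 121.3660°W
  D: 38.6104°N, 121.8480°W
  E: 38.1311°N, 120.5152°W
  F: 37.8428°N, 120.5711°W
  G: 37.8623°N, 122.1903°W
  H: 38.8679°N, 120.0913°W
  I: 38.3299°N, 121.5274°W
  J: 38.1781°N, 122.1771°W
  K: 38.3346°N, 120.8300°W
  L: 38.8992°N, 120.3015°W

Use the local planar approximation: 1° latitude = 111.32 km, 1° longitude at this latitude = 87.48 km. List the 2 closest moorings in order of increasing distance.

K, C

Distances from 38.3234°N, 121.0863°W:
A: √((-0.1969·111.32)² + (-1.2289·87.48)²) = √(480.438528 + 11557.146997) = 109.7159 km
B: √((-0.4519·111.32)² + (0.3606·87.48)²) = √(2530.644135 + 995.105195) = 59.3780 km
C: √((-0.1444·111.32)² + (-0.2797·87.48)²) = √(258.393022 + 598.690658) = 29.2760 km
D: √((0.2870·111.32)² + (-0.7617·87.48)²) = √(1020.728377 + 4440.025455) = 73.8969 km
E: √((-0.1923·111.32)² + (0.5711·87.48)²) = √(458.252628 + 2495.984414) = 54.3529 km
F: √((-0.4806·111.32)² + (0.5152·87.48)²) = √(2862.291944 + 2031.277498) = 69.9541 km
G: √((-0.4611·111.32)² + (-1.1040·87.48)²) = √(2634.733174 + 9327.294632) = 109.3711 km
H: √((0.5445·111.32)² + (0.9950·87.48)²) = √(3674.025477 + 7576.414215) = 106.0681 km
I: √((0.0065·111.32)² + (-0.4411·87.48)²) = √(0.523568 + 1488.989600) = 38.5942 km
J: √((-0.1453·111.32)² + (-1.0908·87.48)²) = √(261.624026 + 9105.584045) = 96.7843 km
K: √((0.0112·111.32)² + (0.2563·87.48)²) = √(1.554470 + 502.706801) = 22.4558 km
L: √((0.5758·111.32)² + (0.7848·87.48)²) = √(4108.560783 + 4713.413458) = 93.9254 km
Sorted: K (22.4558 km) < C (29.2760 km) < I (38.5942 km) < E (54.3529 km) < …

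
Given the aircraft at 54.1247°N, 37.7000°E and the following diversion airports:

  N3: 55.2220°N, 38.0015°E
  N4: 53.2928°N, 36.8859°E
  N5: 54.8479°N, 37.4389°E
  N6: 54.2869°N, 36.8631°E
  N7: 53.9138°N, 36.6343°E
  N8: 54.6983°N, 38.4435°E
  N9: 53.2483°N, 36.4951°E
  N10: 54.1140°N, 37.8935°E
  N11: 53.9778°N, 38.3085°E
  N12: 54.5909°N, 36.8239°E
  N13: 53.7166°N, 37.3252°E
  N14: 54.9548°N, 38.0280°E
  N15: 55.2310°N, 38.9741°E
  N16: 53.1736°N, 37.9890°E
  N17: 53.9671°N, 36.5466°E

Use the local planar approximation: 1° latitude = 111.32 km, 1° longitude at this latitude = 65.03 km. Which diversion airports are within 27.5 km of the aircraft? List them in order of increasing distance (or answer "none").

N10

Distances from 54.1247°N, 37.7000°E:
N3: √((1.0973·111.32)² + (0.3015·65.03)²) = √(14920.973317 + 384.416607) = 123.7150 km
N4: √((-0.8319·111.32)² + (-0.8141·65.03)²) = √(8576.076452 + 2802.741328) = 106.6715 km
N5: √((0.7232·111.32)² + (-0.2611·65.03)²) = √(6481.316508 + 288.297749) = 82.2777 km
N6: √((0.1622·111.32)² + (-0.8369·65.03)²) = √(326.022892 + 2961.928999) = 57.3407 km
N7: √((-0.2109·111.32)² + (-1.0657·65.03)²) = √(551.187747 + 4802.832487) = 73.1712 km
N8: √((0.5736·111.32)² + (0.7435·65.03)²) = √(4077.225020 + 2337.703644) = 80.0932 km
N9: √((-0.8764·111.32)² + (-1.2049·65.03)²) = √(9518.119062 + 6139.450706) = 125.1302 km
N10: √((-0.0107·111.32)² + (0.1935·65.03)²) = √(1.418776 + 158.339565) = 12.6396 km
N11: √((-0.1469·111.32)² + (0.6085·65.03)²) = √(267.417600 + 1565.844651) = 42.8166 km
N12: √((0.4662·111.32)² + (-0.8761·65.03)²) = √(2693.338466 + 3245.898003) = 77.0664 km
N13: √((-0.4081·111.32)² + (-0.3748·65.03)²) = √(2063.856915 + 594.055023) = 51.5549 km
N14: √((0.8301·111.32)² + (0.3280·65.03)²) = √(8539.004119 + 454.962074) = 94.8365 km
N15: √((1.1063·111.32)² + (1.2741·65.03)²) = √(15166.739242 + 6864.905123) = 148.4306 km
N16: √((-0.9511·111.32)² + (0.2890·65.03)²) = √(11209.823088 + 353.202032) = 107.5315 km
N17: √((-0.1576·111.32)² + (-1.1534·65.03)²) = √(307.793059 + 5625.840331) = 77.0301 km
Threshold 27.5 km: N10 (12.6396 km) is within range.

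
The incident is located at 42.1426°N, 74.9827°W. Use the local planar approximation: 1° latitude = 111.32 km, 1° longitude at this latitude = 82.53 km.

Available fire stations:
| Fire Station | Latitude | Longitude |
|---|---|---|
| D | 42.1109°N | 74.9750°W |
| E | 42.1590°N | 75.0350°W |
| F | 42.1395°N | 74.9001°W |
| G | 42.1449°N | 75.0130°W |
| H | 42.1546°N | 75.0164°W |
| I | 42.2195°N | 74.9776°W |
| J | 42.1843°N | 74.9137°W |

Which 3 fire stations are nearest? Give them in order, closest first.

Distances from 42.1426°N, 74.9827°W:
D: √((-0.0317·111.32)² + (0.0077·82.53)²) = √(12.452740 + 0.403836) = 3.5856 km
E: √((0.0164·111.32)² + (-0.0523·82.53)²) = √(3.332991 + 18.630610) = 4.6865 km
F: √((-0.0031·111.32)² + (0.0826·82.53)²) = √(0.119088 + 46.471189) = 6.8257 km
G: √((0.0023·111.32)² + (-0.0303·82.53)²) = √(0.065554 + 6.253295) = 2.5137 km
H: √((0.0120·111.32)² + (-0.0337·82.53)²) = √(1.784469 + 7.735413) = 3.0854 km
I: √((0.0769·111.32)² + (0.0051·82.53)²) = √(73.282297 + 0.177159) = 8.5708 km
J: √((0.0417·111.32)² + (0.0690·82.53)²) = √(21.548572 + 32.428127) = 7.3469 km
Sorted: G (2.5137 km) < H (3.0854 km) < D (3.5856 km) < E (4.6865 km) < F (6.8257 km) < …

G, H, D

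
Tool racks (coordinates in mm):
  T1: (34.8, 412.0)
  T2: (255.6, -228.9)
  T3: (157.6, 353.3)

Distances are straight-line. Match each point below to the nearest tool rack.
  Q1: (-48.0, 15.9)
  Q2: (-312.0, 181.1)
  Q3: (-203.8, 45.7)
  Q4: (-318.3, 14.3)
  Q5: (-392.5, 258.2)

Q1→T2; Q2→T1; Q3→T1; Q4→T1; Q5→T1

Q1 at (-48.0, 15.9):
  T1: √((82.8)² + (396.1)²) = √(6855.840 + 156895.210) = 404.7 mm
  T2: √((303.6)² + (-244.8)²) = √(92172.960 + 59927.040) = 390.0 mm
  T3: √((205.6)² + (337.4)²) = √(42271.360 + 113838.760) = 395.1 mm
  → nearest: T2 (390.0 mm)
Q2 at (-312.0, 181.1):
  T1: √((346.8)² + (230.9)²) = √(120270.240 + 53314.810) = 416.6 mm
  T2: √((567.6)² + (-410.0)²) = √(322169.760 + 168100.000) = 700.2 mm
  T3: √((469.6)² + (172.2)²) = √(220524.160 + 29652.840) = 500.2 mm
  → nearest: T1 (416.6 mm)
Q3 at (-203.8, 45.7):
  T1: √((238.6)² + (366.3)²) = √(56929.960 + 134175.690) = 437.2 mm
  T2: √((459.4)² + (-274.6)²) = √(211048.360 + 75405.160) = 535.2 mm
  T3: √((361.4)² + (307.6)²) = √(130609.960 + 94617.760) = 474.6 mm
  → nearest: T1 (437.2 mm)
Q4 at (-318.3, 14.3):
  T1: √((353.1)² + (397.7)²) = √(124679.610 + 158165.290) = 531.8 mm
  T2: √((573.9)² + (-243.2)²) = √(329361.210 + 59146.240) = 623.3 mm
  T3: √((475.9)² + (339.0)²) = √(226480.810 + 114921.000) = 584.3 mm
  → nearest: T1 (531.8 mm)
Q5 at (-392.5, 258.2):
  T1: √((427.3)² + (153.8)²) = √(182585.290 + 23654.440) = 454.1 mm
  T2: √((648.1)² + (-487.1)²) = √(420033.610 + 237266.410) = 810.7 mm
  T3: √((550.1)² + (95.1)²) = √(302610.010 + 9044.010) = 558.3 mm
  → nearest: T1 (454.1 mm)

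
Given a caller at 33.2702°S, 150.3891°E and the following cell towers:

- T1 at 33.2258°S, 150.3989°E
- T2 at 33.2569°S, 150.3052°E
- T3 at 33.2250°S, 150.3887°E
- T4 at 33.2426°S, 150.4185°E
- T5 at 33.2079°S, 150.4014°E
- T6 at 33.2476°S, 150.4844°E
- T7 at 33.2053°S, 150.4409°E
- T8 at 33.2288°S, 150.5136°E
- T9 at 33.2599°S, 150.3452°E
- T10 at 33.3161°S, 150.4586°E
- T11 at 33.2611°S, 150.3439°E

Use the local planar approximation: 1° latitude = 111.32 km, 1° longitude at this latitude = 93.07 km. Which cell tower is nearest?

Distances from 33.2702°S, 150.3891°E:
T1: √((0.0444·111.32)² + (0.0098·93.07)²) = √(24.429374 + 0.831901) = 5.0261 km
T2: √((0.0133·111.32)² + (-0.0839·93.07)²) = √(2.192046 + 60.973812) = 7.9477 km
T3: √((0.0452·111.32)² + (-0.0004·93.07)²) = √(25.317643 + 0.001386) = 5.0318 km
T4: √((0.0276·111.32)² + (0.0294·93.07)²) = √(9.439838 + 7.487108) = 4.1142 km
T5: √((0.0623·111.32)² + (0.0123·93.07)²) = √(48.097498 + 1.310478) = 7.0291 km
T6: √((0.0226·111.32)² + (0.0953·93.07)²) = √(6.329411 + 78.669290) = 9.2195 km
T7: √((0.0649·111.32)² + (0.0518·93.07)²) = √(52.195828 + 23.242292) = 8.6855 km
T8: √((0.0414·111.32)² + (0.1245·93.07)²) = √(21.239636 + 134.263551) = 12.4701 km
T9: √((0.0103·111.32)² + (-0.0439·93.07)²) = √(1.314682 + 16.693541) = 4.2436 km
T10: √((-0.0459·111.32)² + (0.0695·93.07)²) = √(26.107890 + 41.839746) = 8.2430 km
T11: √((0.0091·111.32)² + (-0.0452·93.07)²) = √(1.026193 + 17.696863) = 4.3270 km
Minimum: T4 at 4.1142 km.

T4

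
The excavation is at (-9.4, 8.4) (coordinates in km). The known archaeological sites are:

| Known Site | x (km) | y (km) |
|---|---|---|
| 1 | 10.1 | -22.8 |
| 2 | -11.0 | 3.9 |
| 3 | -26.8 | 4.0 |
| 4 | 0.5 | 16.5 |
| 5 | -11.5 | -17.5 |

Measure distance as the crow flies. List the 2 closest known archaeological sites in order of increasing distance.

Distances from (-9.4, 8.4):
1: 36.8 km
2: 4.8 km
3: 17.9 km
4: 12.8 km
5: 26.0 km
Sorted: 2 (4.8 km) < 4 (12.8 km) < 3 (17.9 km) < 5 (26.0 km) < …

2, 4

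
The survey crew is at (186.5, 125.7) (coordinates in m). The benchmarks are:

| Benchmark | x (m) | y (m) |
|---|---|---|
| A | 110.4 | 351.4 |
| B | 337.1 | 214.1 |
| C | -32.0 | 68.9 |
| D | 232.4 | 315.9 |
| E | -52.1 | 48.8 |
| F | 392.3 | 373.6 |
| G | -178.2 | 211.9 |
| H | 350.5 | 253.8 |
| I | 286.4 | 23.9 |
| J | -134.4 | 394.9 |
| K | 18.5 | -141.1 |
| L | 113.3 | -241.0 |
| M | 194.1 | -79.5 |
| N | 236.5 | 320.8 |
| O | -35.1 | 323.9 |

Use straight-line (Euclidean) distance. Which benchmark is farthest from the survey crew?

J

Distances from (186.5, 125.7):
A: 238.2 m
B: 174.6 m
C: 225.8 m
D: 195.7 m
E: 250.7 m
F: 322.2 m
G: 374.7 m
H: 208.1 m
I: 142.6 m
J: 418.9 m
K: 315.3 m
L: 373.9 m
M: 205.3 m
N: 201.4 m
O: 297.3 m
Maximum: J at 418.9 m.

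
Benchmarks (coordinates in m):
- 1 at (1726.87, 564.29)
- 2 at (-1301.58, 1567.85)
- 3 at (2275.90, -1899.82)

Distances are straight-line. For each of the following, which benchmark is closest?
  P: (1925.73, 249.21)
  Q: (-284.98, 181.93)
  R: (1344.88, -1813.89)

P→1; Q→2; R→3

P at (1925.73, 249.21):
  1: √((-198.86)² + (315.08)²) = √(39545.2996 + 99275.4064) = 372.59 m
  2: √((-3227.31)² + (1318.64)²) = √(10415529.8361 + 1738811.4496) = 3486.31 m
  3: √((350.17)² + (-2149.03)²) = √(122619.0289 + 4618329.9409) = 2177.37 m
  → nearest: 1 (372.59 m)
Q at (-284.98, 181.93):
  1: √((2011.85)² + (382.36)²) = √(4047540.4225 + 146199.1696) = 2047.86 m
  2: √((-1016.60)² + (1385.92)²) = √(1033475.5600 + 1920774.2464) = 1718.79 m
  3: √((2560.88)² + (-2081.75)²) = √(6558106.3744 + 4333683.0625) = 3300.27 m
  → nearest: 2 (1718.79 m)
R at (1344.88, -1813.89):
  1: √((381.99)² + (2378.18)²) = √(145916.3601 + 5655740.1124) = 2408.66 m
  2: √((-2646.46)² + (3381.74)²) = √(7003750.5316 + 11436165.4276) = 4294.17 m
  3: √((931.02)² + (-85.93)²) = √(866798.2404 + 7383.9649) = 934.98 m
  → nearest: 3 (934.98 m)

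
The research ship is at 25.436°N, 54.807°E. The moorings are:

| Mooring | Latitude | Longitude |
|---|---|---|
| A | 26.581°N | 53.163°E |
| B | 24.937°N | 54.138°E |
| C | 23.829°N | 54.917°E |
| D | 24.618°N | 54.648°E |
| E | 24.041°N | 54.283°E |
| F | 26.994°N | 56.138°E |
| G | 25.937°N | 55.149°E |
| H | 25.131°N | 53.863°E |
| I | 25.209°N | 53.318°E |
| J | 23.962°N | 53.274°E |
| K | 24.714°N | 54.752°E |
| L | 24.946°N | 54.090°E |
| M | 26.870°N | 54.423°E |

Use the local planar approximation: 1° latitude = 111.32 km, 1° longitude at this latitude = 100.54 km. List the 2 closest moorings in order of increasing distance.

Distances from 25.436°N, 54.807°E:
A: 208.726 km
B: 87.234 km
C: 179.233 km
D: 92.452 km
E: 163.984 km
F: 219.061 km
G: 65.519 km
H: 100.800 km
I: 151.822 km
J: 225.121 km
K: 80.563 km
L: 90.399 km
M: 164.235 km
Sorted: G (65.519 km) < K (80.563 km) < B (87.234 km) < L (90.399 km) < …

G, K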